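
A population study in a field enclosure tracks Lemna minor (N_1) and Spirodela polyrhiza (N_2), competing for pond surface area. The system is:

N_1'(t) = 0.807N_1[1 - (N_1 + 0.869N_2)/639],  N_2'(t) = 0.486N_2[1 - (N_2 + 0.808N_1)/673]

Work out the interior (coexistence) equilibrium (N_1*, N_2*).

Setting both brackets to zero gives the nullclines N_1 + 0.869N_2 = 639 and 0.808N_1 + N_2 = 673.
Substituting N_2 = 673 - 0.808N_1 into the first: N_1(1 - 0.869·0.808) = 639 - 0.869·673.
So N_1* = 54.2/0.298 = 182, and then N_2* = 673 - 0.808·182 = 526.

N_1* ≈ 182, N_2* ≈ 526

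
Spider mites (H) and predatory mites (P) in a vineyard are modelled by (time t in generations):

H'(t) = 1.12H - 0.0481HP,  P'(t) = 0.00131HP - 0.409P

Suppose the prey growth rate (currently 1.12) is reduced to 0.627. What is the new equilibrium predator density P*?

P* ≈ 13

At the interior fixed point, setting dH/dt = 0 with H > 0 fixes P* = (prey growth rate)/(HP coefficient) — independent of the other coefficients.
With the change, P* = 0.627/0.0481 = 13; it falls from 23.3.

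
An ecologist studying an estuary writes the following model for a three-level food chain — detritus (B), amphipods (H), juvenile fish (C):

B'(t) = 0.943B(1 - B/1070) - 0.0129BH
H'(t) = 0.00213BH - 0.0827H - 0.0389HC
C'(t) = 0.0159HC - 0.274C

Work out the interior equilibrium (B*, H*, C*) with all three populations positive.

B* ≈ 818, H* ≈ 17.2, C* ≈ 42.7

From dC/dt = 0: 0.0159H* = 0.274, so H* = 17.2.
From dB/dt = 0: 0.943(1 - B*/1070) = 0.0129·17.2, giving B* = 1070·(1 - 0.236) = 818.
From dH/dt = 0: 0.00213·818 - 0.0827 = 0.0389C*, so C* = 1.66/0.0389 = 42.7.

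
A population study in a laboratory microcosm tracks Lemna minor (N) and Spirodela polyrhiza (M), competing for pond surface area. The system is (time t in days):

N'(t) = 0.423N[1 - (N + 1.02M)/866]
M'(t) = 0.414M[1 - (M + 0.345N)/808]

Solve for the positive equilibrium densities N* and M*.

Setting both brackets to zero gives the nullclines N + 1.02M = 866 and 0.345N + M = 808.
Substituting M = 808 - 0.345N into the first: N(1 - 1.02·0.345) = 866 - 1.02·808.
So N* = 41.8/0.648 = 64.6, and then M* = 808 - 0.345·64.6 = 786.

N* ≈ 64.6, M* ≈ 786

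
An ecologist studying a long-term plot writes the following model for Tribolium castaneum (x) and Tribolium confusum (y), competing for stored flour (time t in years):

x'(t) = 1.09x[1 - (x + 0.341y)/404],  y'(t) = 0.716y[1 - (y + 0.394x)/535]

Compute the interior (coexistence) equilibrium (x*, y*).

x* ≈ 256, y* ≈ 434

Setting both brackets to zero gives the nullclines x + 0.341y = 404 and 0.394x + y = 535.
Substituting y = 535 - 0.394x into the first: x(1 - 0.341·0.394) = 404 - 0.341·535.
So x* = 222/0.866 = 256, and then y* = 535 - 0.394·256 = 434.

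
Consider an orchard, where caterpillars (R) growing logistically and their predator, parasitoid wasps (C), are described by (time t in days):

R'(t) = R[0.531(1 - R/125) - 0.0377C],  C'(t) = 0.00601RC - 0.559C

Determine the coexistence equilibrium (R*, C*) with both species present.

From dC/dt = 0 with C > 0: 0.00601R* = 0.559, so R* = 93.
Substitute into dR/dt = 0: 0.531(1 - 93/125) = 0.0377C*.
The bracket is 0.256, giving C* = 0.136/0.0377 = 3.6.

R* ≈ 93, C* ≈ 3.6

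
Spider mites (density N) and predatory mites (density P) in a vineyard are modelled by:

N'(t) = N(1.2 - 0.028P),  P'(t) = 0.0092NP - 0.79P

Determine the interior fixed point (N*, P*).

Set dP/dt = 0 with P > 0: 0.0092N - 0.79 = 0, so N* = 0.79/0.0092 = 85.9.
Set dN/dt = 0 with N > 0: 1.2 - 0.028P = 0, so P* = 1.2/0.028 = 42.9.

N* ≈ 85.9, P* ≈ 42.9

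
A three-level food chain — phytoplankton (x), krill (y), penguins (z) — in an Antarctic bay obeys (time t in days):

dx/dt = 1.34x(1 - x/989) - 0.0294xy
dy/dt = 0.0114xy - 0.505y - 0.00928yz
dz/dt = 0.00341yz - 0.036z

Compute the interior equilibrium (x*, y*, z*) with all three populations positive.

From dz/dt = 0: 0.00341y* = 0.036, so y* = 10.6.
From dx/dt = 0: 1.34(1 - x*/989) = 0.0294·10.6, giving x* = 989·(1 - 0.232) = 760.
From dy/dt = 0: 0.0114·760 - 0.505 = 0.00928z*, so z* = 8.16/0.00928 = 879.

x* ≈ 760, y* ≈ 10.6, z* ≈ 879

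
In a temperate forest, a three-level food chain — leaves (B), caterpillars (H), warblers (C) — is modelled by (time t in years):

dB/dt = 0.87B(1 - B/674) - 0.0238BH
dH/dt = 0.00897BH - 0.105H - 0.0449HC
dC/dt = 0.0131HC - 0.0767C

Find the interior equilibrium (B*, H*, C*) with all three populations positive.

B* ≈ 566, H* ≈ 5.85, C* ≈ 111

From dC/dt = 0: 0.0131H* = 0.0767, so H* = 5.85.
From dB/dt = 0: 0.87(1 - B*/674) = 0.0238·5.85, giving B* = 674·(1 - 0.16) = 566.
From dH/dt = 0: 0.00897·566 - 0.105 = 0.0449C*, so C* = 4.97/0.0449 = 111.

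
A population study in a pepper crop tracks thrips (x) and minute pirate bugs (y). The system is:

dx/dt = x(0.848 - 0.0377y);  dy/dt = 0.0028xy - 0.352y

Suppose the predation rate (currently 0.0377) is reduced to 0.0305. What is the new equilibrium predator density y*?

At the interior fixed point, setting dx/dt = 0 with x > 0 fixes y* = (prey growth rate)/(xy coefficient) — independent of the other coefficients.
With the change, y* = 0.848/0.0305 = 27.8; it rises from 22.5.

y* ≈ 27.8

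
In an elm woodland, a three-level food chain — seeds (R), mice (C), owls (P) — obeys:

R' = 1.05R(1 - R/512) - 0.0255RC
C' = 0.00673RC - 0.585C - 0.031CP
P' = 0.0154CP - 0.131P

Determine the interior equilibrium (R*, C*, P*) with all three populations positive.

From dP/dt = 0: 0.0154C* = 0.131, so C* = 8.51.
From dR/dt = 0: 1.05(1 - R*/512) = 0.0255·8.51, giving R* = 512·(1 - 0.207) = 406.
From dC/dt = 0: 0.00673·406 - 0.585 = 0.031P*, so P* = 2.15/0.031 = 69.3.

R* ≈ 406, C* ≈ 8.51, P* ≈ 69.3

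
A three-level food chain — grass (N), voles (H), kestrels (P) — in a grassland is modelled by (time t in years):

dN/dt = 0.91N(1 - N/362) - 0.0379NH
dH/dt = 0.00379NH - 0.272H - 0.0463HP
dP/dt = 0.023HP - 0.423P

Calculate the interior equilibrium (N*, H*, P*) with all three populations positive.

N* ≈ 84.7, H* ≈ 18.4, P* ≈ 1.06

From dP/dt = 0: 0.023H* = 0.423, so H* = 18.4.
From dN/dt = 0: 0.91(1 - N*/362) = 0.0379·18.4, giving N* = 362·(1 - 0.766) = 84.7.
From dH/dt = 0: 0.00379·84.7 - 0.272 = 0.0463P*, so P* = 0.0491/0.0463 = 1.06.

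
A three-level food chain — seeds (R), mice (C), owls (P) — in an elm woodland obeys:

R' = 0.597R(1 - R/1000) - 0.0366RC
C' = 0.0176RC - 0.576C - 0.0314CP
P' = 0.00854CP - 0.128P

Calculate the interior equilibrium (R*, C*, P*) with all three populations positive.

From dP/dt = 0: 0.00854C* = 0.128, so C* = 15.
From dR/dt = 0: 0.597(1 - R*/1000) = 0.0366·15, giving R* = 1000·(1 - 0.919) = 81.1.
From dC/dt = 0: 0.0176·81.1 - 0.576 = 0.0314P*, so P* = 0.852/0.0314 = 27.1.

R* ≈ 81.1, C* ≈ 15, P* ≈ 27.1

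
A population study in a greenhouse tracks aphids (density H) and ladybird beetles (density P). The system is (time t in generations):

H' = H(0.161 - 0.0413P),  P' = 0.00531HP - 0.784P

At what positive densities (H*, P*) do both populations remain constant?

Set dP/dt = 0 with P > 0: 0.00531H - 0.784 = 0, so H* = 0.784/0.00531 = 148.
Set dH/dt = 0 with H > 0: 0.161 - 0.0413P = 0, so P* = 0.161/0.0413 = 3.9.

H* ≈ 148, P* ≈ 3.9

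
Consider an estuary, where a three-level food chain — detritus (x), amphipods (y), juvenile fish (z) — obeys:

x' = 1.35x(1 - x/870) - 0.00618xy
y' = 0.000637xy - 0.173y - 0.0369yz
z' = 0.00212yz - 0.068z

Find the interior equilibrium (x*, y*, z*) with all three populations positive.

From dz/dt = 0: 0.00212y* = 0.068, so y* = 32.1.
From dx/dt = 0: 1.35(1 - x*/870) = 0.00618·32.1, giving x* = 870·(1 - 0.147) = 742.
From dy/dt = 0: 0.000637·742 - 0.173 = 0.0369z*, so z* = 0.3/0.0369 = 8.13.

x* ≈ 742, y* ≈ 32.1, z* ≈ 8.13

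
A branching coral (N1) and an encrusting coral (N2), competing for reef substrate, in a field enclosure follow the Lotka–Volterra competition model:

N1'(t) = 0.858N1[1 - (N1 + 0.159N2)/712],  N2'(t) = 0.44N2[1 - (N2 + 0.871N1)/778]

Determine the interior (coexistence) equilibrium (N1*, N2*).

Setting both brackets to zero gives the nullclines N1 + 0.159N2 = 712 and 0.871N1 + N2 = 778.
Substituting N2 = 778 - 0.871N1 into the first: N1(1 - 0.159·0.871) = 712 - 0.159·778.
So N1* = 588/0.862 = 683, and then N2* = 778 - 0.871·683 = 183.

N1* ≈ 683, N2* ≈ 183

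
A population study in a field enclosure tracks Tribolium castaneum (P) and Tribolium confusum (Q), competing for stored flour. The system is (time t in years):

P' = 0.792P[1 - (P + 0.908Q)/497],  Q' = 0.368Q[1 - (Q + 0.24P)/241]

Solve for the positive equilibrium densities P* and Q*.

P* ≈ 356, Q* ≈ 156

Setting both brackets to zero gives the nullclines P + 0.908Q = 497 and 0.24P + Q = 241.
Substituting Q = 241 - 0.24P into the first: P(1 - 0.908·0.24) = 497 - 0.908·241.
So P* = 278/0.782 = 356, and then Q* = 241 - 0.24·356 = 156.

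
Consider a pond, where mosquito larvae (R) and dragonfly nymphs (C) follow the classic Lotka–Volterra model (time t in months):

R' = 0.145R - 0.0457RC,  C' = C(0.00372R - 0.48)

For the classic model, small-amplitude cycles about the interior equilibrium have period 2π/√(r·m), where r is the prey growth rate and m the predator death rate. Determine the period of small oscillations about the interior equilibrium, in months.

Here r = 0.145 and m = 0.48, so r·m = 0.0696.
ω = √0.0696 = 0.264 per month, hence T = 2π/ω ≈ 23.8 months.

T ≈ 23.8 months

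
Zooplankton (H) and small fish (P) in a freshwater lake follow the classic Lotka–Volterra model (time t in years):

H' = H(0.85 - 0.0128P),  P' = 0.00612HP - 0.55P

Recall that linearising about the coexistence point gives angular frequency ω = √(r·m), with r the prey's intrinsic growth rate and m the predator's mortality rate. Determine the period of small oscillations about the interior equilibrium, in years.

Here r = 0.85 and m = 0.55, so r·m = 0.468.
ω = √0.468 = 0.684 per year, hence T = 2π/ω ≈ 9.19 years.

T ≈ 9.19 years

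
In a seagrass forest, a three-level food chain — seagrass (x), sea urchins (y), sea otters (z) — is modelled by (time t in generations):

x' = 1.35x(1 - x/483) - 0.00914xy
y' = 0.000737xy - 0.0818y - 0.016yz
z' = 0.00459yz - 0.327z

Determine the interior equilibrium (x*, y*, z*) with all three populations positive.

From dz/dt = 0: 0.00459y* = 0.327, so y* = 71.2.
From dx/dt = 0: 1.35(1 - x*/483) = 0.00914·71.2, giving x* = 483·(1 - 0.482) = 250.
From dy/dt = 0: 0.000737·250 - 0.0818 = 0.016z*, so z* = 0.102/0.016 = 6.4.

x* ≈ 250, y* ≈ 71.2, z* ≈ 6.4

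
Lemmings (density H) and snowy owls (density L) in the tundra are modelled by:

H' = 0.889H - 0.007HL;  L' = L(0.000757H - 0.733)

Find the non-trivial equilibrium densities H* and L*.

Set dL/dt = 0 with L > 0: 0.000757H - 0.733 = 0, so H* = 0.733/0.000757 = 968.
Set dH/dt = 0 with H > 0: 0.889 - 0.007L = 0, so L* = 0.889/0.007 = 127.

H* ≈ 968, L* ≈ 127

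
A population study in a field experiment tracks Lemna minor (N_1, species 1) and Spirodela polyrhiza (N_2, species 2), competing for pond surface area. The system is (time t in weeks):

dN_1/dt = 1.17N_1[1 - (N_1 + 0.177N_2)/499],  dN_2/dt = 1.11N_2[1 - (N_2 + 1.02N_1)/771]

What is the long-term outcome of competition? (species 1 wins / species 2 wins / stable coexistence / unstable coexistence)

Compare the nullcline intercepts: K1/α12 = 499/0.177 = 2820 > K2 = 771; K2/α21 = 771/1.02 = 756 > K1 = 499.
Since both inequalities hold, each species can invade when rare, so the interior equilibrium is stable.

stable coexistence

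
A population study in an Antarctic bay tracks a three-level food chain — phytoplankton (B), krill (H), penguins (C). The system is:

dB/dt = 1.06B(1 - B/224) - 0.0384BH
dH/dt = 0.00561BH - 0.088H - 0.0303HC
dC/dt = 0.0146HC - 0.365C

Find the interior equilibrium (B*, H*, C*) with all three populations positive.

B* ≈ 21.1, H* ≈ 25, C* ≈ 1.01

From dC/dt = 0: 0.0146H* = 0.365, so H* = 25.
From dB/dt = 0: 1.06(1 - B*/224) = 0.0384·25, giving B* = 224·(1 - 0.906) = 21.1.
From dH/dt = 0: 0.00561·21.1 - 0.088 = 0.0303C*, so C* = 0.0306/0.0303 = 1.01.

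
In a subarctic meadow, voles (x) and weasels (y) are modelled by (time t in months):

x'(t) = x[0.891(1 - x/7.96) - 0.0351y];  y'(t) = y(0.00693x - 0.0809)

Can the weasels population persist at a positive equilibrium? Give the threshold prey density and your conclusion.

The predator equation gives dy/dt > 0 only when x > 0.0809/0.00693 = 11.7.
Without the predator, x → K = 7.96. Since 7.96 < 11.7, the predator cannot invade.

Threshold x = 11.7; K < 11.7, so no, the predator goes extinct.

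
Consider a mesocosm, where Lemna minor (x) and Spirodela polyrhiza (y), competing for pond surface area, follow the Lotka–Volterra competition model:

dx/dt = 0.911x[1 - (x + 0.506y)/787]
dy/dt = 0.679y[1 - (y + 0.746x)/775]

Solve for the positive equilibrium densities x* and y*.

Setting both brackets to zero gives the nullclines x + 0.506y = 787 and 0.746x + y = 775.
Substituting y = 775 - 0.746x into the first: x(1 - 0.506·0.746) = 787 - 0.506·775.
So x* = 395/0.623 = 634, and then y* = 775 - 0.746·634 = 302.

x* ≈ 634, y* ≈ 302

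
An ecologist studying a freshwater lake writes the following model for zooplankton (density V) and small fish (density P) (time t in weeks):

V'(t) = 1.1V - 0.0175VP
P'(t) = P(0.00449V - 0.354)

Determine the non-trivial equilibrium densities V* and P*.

Set dP/dt = 0 with P > 0: 0.00449V - 0.354 = 0, so V* = 0.354/0.00449 = 78.8.
Set dV/dt = 0 with V > 0: 1.1 - 0.0175P = 0, so P* = 1.1/0.0175 = 62.9.

V* ≈ 78.8, P* ≈ 62.9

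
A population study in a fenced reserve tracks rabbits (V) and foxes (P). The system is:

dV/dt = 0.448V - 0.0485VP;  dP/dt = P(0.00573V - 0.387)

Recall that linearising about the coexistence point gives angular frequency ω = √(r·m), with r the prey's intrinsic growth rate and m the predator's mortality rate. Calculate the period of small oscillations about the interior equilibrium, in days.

T ≈ 15.1 days

Here r = 0.448 and m = 0.387, so r·m = 0.173.
ω = √0.173 = 0.416 per day, hence T = 2π/ω ≈ 15.1 days.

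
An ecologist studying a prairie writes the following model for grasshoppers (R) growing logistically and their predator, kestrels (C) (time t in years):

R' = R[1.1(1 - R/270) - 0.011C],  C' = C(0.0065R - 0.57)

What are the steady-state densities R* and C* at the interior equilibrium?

R* ≈ 87.7, C* ≈ 67.5

From dC/dt = 0 with C > 0: 0.0065R* = 0.57, so R* = 87.7.
Substitute into dR/dt = 0: 1.1(1 - 87.7/270) = 0.011C*.
The bracket is 0.675, giving C* = 0.743/0.011 = 67.5.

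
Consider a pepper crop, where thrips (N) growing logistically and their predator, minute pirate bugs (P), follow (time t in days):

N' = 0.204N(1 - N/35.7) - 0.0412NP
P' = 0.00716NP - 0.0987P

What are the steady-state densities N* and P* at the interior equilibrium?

N* ≈ 13.8, P* ≈ 3.04

From dP/dt = 0 with P > 0: 0.00716N* = 0.0987, so N* = 13.8.
Substitute into dN/dt = 0: 0.204(1 - 13.8/35.7) = 0.0412P*.
The bracket is 0.614, giving P* = 0.125/0.0412 = 3.04.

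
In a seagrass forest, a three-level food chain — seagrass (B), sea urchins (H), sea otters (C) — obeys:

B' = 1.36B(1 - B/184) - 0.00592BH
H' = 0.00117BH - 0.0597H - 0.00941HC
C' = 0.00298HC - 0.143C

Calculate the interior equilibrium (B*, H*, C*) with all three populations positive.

From dC/dt = 0: 0.00298H* = 0.143, so H* = 48.
From dB/dt = 0: 1.36(1 - B*/184) = 0.00592·48, giving B* = 184·(1 - 0.209) = 146.
From dH/dt = 0: 0.00117·146 - 0.0597 = 0.00941C*, so C* = 0.111/0.00941 = 11.8.

B* ≈ 146, H* ≈ 48, C* ≈ 11.8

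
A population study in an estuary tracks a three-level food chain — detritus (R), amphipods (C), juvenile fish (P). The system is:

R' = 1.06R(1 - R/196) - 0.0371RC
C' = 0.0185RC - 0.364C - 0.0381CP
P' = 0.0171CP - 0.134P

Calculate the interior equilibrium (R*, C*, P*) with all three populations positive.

From dP/dt = 0: 0.0171C* = 0.134, so C* = 7.84.
From dR/dt = 0: 1.06(1 - R*/196) = 0.0371·7.84, giving R* = 196·(1 - 0.274) = 142.
From dC/dt = 0: 0.0185·142 - 0.364 = 0.0381P*, so P* = 2.27/0.0381 = 59.5.

R* ≈ 142, C* ≈ 7.84, P* ≈ 59.5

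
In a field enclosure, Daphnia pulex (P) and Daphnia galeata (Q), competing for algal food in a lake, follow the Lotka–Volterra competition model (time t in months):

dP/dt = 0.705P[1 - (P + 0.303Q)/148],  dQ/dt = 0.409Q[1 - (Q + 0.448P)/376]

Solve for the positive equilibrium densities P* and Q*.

P* ≈ 39.4, Q* ≈ 358

Setting both brackets to zero gives the nullclines P + 0.303Q = 148 and 0.448P + Q = 376.
Substituting Q = 376 - 0.448P into the first: P(1 - 0.303·0.448) = 148 - 0.303·376.
So P* = 34.1/0.864 = 39.4, and then Q* = 376 - 0.448·39.4 = 358.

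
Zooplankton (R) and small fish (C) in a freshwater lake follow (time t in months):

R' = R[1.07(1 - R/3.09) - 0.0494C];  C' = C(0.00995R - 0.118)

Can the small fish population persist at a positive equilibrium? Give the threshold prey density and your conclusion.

The predator equation gives dC/dt > 0 only when R > 0.118/0.00995 = 11.9.
Without the predator, R → K = 3.09. Since 3.09 < 11.9, the predator cannot invade.

Threshold R = 11.9; K < 11.9, so no, the predator goes extinct.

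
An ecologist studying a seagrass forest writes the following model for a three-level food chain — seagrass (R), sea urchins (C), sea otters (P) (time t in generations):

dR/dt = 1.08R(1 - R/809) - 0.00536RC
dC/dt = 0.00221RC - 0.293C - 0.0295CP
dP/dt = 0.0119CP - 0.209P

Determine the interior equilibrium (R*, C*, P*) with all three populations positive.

From dP/dt = 0: 0.0119C* = 0.209, so C* = 17.6.
From dR/dt = 0: 1.08(1 - R*/809) = 0.00536·17.6, giving R* = 809·(1 - 0.0872) = 738.
From dC/dt = 0: 0.00221·738 - 0.293 = 0.0295P*, so P* = 1.34/0.0295 = 45.4.

R* ≈ 738, C* ≈ 17.6, P* ≈ 45.4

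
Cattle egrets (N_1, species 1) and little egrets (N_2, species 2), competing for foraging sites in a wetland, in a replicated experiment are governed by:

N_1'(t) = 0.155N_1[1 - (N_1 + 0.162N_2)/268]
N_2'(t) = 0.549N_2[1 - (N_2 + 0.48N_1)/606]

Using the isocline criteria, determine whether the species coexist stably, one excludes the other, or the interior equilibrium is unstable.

Compare the nullcline intercepts: K1/α12 = 268/0.162 = 1650 > K2 = 606; K2/α21 = 606/0.48 = 1260 > K1 = 268.
Since both inequalities hold, each species can invade when rare, so the interior equilibrium is stable.

stable coexistence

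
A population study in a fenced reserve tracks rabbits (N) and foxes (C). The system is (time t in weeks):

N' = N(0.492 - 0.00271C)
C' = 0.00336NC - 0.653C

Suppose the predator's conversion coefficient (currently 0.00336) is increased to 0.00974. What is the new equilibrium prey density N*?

At the interior fixed point, setting dC/dt = 0 with C > 0 fixes N* = (predator death rate)/(NC coefficient) — independent of the other coefficients.
With the change, N* = 0.653/0.00974 = 67; it falls from 194.

N* ≈ 67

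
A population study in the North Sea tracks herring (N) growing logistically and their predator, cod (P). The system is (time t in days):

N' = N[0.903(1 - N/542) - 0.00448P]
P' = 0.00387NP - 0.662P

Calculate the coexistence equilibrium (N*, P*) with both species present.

N* ≈ 171, P* ≈ 138

From dP/dt = 0 with P > 0: 0.00387N* = 0.662, so N* = 171.
Substitute into dN/dt = 0: 0.903(1 - 171/542) = 0.00448P*.
The bracket is 0.684, giving P* = 0.618/0.00448 = 138.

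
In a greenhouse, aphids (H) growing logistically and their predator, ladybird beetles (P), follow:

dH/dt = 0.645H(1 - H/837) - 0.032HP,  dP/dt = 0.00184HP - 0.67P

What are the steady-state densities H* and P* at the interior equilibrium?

H* ≈ 364, P* ≈ 11.4

From dP/dt = 0 with P > 0: 0.00184H* = 0.67, so H* = 364.
Substitute into dH/dt = 0: 0.645(1 - 364/837) = 0.032P*.
The bracket is 0.565, giving P* = 0.364/0.032 = 11.4.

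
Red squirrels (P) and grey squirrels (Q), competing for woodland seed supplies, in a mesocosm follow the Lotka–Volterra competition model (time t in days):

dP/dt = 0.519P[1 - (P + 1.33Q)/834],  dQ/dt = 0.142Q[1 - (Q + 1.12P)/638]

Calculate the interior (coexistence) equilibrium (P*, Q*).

Setting both brackets to zero gives the nullclines P + 1.33Q = 834 and 1.12P + Q = 638.
Substituting Q = 638 - 1.12P into the first: P(1 - 1.33·1.12) = 834 - 1.33·638.
So P* = -14.5/-0.49 = 29.7, and then Q* = 638 - 1.12·29.7 = 605.

P* ≈ 29.7, Q* ≈ 605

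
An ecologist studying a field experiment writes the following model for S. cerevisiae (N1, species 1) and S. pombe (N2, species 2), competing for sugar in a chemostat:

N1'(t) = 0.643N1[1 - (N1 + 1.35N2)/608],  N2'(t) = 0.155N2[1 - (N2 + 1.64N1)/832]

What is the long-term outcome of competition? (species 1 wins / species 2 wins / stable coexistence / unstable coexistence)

Compare the nullcline intercepts: K1/α12 = 608/1.35 = 450 < K2 = 832; K2/α21 = 832/1.64 = 507 < K1 = 608.
Since both are reversed, neither can invade when rare; the interior point is a saddle.

unstable coexistence (outcome depends on initial conditions)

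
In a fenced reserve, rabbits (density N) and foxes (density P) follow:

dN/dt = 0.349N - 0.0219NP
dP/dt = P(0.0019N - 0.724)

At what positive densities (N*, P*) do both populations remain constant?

N* ≈ 381, P* ≈ 15.9

Set dP/dt = 0 with P > 0: 0.0019N - 0.724 = 0, so N* = 0.724/0.0019 = 381.
Set dN/dt = 0 with N > 0: 0.349 - 0.0219P = 0, so P* = 0.349/0.0219 = 15.9.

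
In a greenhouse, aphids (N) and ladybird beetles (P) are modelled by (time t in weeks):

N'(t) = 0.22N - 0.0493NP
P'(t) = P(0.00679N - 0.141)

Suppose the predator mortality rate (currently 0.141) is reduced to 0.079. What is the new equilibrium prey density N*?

At the interior fixed point, setting dP/dt = 0 with P > 0 fixes N* = (predator death rate)/(NP coefficient) — independent of the other coefficients.
With the change, N* = 0.079/0.00679 = 11.6; it falls from 20.8.

N* ≈ 11.6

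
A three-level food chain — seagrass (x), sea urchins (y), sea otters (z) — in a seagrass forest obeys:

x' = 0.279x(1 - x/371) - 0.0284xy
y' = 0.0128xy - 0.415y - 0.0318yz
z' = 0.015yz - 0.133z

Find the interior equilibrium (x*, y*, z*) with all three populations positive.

From dz/dt = 0: 0.015y* = 0.133, so y* = 8.87.
From dx/dt = 0: 0.279(1 - x*/371) = 0.0284·8.87, giving x* = 371·(1 - 0.903) = 36.2.
From dy/dt = 0: 0.0128·36.2 - 0.415 = 0.0318z*, so z* = 0.0477/0.0318 = 1.5.

x* ≈ 36.2, y* ≈ 8.87, z* ≈ 1.5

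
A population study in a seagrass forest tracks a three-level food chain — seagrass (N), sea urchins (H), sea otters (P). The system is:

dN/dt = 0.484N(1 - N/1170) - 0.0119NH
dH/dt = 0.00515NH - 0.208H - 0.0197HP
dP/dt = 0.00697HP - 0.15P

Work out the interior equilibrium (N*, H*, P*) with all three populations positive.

N* ≈ 551, H* ≈ 21.5, P* ≈ 133

From dP/dt = 0: 0.00697H* = 0.15, so H* = 21.5.
From dN/dt = 0: 0.484(1 - N*/1170) = 0.0119·21.5, giving N* = 1170·(1 - 0.529) = 551.
From dH/dt = 0: 0.00515·551 - 0.208 = 0.0197P*, so P* = 2.63/0.0197 = 133.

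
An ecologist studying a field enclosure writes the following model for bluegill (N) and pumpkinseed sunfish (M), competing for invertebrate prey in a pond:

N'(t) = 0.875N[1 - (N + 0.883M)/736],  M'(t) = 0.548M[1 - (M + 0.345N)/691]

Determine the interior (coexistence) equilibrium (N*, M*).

Setting both brackets to zero gives the nullclines N + 0.883M = 736 and 0.345N + M = 691.
Substituting M = 691 - 0.345N into the first: N(1 - 0.883·0.345) = 736 - 0.883·691.
So N* = 126/0.695 = 181, and then M* = 691 - 0.345·181 = 629.

N* ≈ 181, M* ≈ 629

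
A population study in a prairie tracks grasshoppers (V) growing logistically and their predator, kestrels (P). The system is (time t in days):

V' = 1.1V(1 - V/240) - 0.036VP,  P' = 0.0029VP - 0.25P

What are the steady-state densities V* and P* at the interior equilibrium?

From dP/dt = 0 with P > 0: 0.0029V* = 0.25, so V* = 86.2.
Substitute into dV/dt = 0: 1.1(1 - 86.2/240) = 0.036P*.
The bracket is 0.641, giving P* = 0.705/0.036 = 19.6.

V* ≈ 86.2, P* ≈ 19.6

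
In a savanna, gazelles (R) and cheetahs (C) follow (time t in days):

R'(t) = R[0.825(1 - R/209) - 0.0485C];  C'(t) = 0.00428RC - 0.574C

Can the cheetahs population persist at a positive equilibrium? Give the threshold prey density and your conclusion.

Threshold R = 134; K > 134, so yes, the predator persists.

The predator equation gives dC/dt > 0 only when R > 0.574/0.00428 = 134.
Without the predator, R → K = 209. Since 209 > 134, the predator can invade and persist.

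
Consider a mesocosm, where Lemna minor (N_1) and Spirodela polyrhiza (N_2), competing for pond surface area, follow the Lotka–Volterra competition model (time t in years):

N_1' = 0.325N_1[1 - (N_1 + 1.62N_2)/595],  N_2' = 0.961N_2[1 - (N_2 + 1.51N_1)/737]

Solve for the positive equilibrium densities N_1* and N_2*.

N_1* ≈ 414, N_2* ≈ 112

Setting both brackets to zero gives the nullclines N_1 + 1.62N_2 = 595 and 1.51N_1 + N_2 = 737.
Substituting N_2 = 737 - 1.51N_1 into the first: N_1(1 - 1.62·1.51) = 595 - 1.62·737.
So N_1* = -599/-1.45 = 414, and then N_2* = 737 - 1.51·414 = 112.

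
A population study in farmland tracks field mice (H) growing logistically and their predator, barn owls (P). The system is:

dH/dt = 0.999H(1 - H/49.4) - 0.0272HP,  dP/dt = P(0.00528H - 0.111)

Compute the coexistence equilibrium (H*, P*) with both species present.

H* ≈ 21, P* ≈ 21.1

From dP/dt = 0 with P > 0: 0.00528H* = 0.111, so H* = 21.
Substitute into dH/dt = 0: 0.999(1 - 21/49.4) = 0.0272P*.
The bracket is 0.574, giving P* = 0.574/0.0272 = 21.1.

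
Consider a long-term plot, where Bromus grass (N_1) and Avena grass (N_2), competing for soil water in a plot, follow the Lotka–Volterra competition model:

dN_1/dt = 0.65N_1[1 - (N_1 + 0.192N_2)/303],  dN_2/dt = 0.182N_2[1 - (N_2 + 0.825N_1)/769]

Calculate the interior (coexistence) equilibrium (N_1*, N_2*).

N_1* ≈ 185, N_2* ≈ 617

Setting both brackets to zero gives the nullclines N_1 + 0.192N_2 = 303 and 0.825N_1 + N_2 = 769.
Substituting N_2 = 769 - 0.825N_1 into the first: N_1(1 - 0.192·0.825) = 303 - 0.192·769.
So N_1* = 155/0.842 = 185, and then N_2* = 769 - 0.825·185 = 617.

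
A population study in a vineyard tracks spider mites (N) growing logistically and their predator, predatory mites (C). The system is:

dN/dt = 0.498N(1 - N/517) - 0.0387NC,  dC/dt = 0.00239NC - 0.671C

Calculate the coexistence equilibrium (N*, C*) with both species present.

N* ≈ 281, C* ≈ 5.88

From dC/dt = 0 with C > 0: 0.00239N* = 0.671, so N* = 281.
Substitute into dN/dt = 0: 0.498(1 - 281/517) = 0.0387C*.
The bracket is 0.457, giving C* = 0.228/0.0387 = 5.88.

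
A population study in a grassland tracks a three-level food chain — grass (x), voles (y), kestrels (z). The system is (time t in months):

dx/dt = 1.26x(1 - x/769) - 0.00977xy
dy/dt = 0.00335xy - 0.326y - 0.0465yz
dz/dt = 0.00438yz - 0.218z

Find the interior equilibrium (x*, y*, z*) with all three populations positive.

x* ≈ 472, y* ≈ 49.8, z* ≈ 27

From dz/dt = 0: 0.00438y* = 0.218, so y* = 49.8.
From dx/dt = 0: 1.26(1 - x*/769) = 0.00977·49.8, giving x* = 769·(1 - 0.386) = 472.
From dy/dt = 0: 0.00335·472 - 0.326 = 0.0465z*, so z* = 1.26/0.0465 = 27.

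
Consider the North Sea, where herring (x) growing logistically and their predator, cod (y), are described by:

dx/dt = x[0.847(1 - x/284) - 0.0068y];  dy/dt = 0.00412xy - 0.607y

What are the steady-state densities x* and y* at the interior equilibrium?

x* ≈ 147, y* ≈ 59.9

From dy/dt = 0 with y > 0: 0.00412x* = 0.607, so x* = 147.
Substitute into dx/dt = 0: 0.847(1 - 147/284) = 0.0068y*.
The bracket is 0.481, giving y* = 0.408/0.0068 = 59.9.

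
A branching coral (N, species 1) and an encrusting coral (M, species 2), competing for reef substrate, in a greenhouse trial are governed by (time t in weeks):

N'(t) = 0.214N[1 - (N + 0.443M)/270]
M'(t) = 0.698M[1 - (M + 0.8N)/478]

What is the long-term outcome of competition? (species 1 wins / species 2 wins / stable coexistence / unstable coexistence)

stable coexistence

Compare the nullcline intercepts: K1/α12 = 270/0.443 = 609 > K2 = 478; K2/α21 = 478/0.8 = 598 > K1 = 270.
Since both inequalities hold, each species can invade when rare, so the interior equilibrium is stable.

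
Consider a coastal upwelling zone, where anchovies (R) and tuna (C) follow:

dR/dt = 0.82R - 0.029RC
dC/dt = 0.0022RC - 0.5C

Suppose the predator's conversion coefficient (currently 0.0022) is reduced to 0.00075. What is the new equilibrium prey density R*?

At the interior fixed point, setting dC/dt = 0 with C > 0 fixes R* = (predator death rate)/(RC coefficient) — independent of the other coefficients.
With the change, R* = 0.5/0.00075 = 667; it rises from 227.

R* ≈ 667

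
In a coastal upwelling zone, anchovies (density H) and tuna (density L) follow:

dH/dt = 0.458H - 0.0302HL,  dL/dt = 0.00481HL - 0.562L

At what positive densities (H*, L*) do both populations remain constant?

H* ≈ 117, L* ≈ 15.2

Set dL/dt = 0 with L > 0: 0.00481H - 0.562 = 0, so H* = 0.562/0.00481 = 117.
Set dH/dt = 0 with H > 0: 0.458 - 0.0302L = 0, so L* = 0.458/0.0302 = 15.2.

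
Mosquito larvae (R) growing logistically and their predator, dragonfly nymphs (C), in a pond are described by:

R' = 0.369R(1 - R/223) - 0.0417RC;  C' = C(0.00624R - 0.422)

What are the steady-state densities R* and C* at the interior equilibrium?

From dC/dt = 0 with C > 0: 0.00624R* = 0.422, so R* = 67.6.
Substitute into dR/dt = 0: 0.369(1 - 67.6/223) = 0.0417C*.
The bracket is 0.697, giving C* = 0.257/0.0417 = 6.17.

R* ≈ 67.6, C* ≈ 6.17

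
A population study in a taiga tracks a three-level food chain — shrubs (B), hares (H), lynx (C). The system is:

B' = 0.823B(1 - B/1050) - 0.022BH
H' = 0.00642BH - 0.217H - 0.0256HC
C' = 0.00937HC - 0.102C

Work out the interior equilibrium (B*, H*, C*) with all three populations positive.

B* ≈ 744, H* ≈ 10.9, C* ≈ 178

From dC/dt = 0: 0.00937H* = 0.102, so H* = 10.9.
From dB/dt = 0: 0.823(1 - B*/1050) = 0.022·10.9, giving B* = 1050·(1 - 0.291) = 744.
From dH/dt = 0: 0.00642·744 - 0.217 = 0.0256C*, so C* = 4.56/0.0256 = 178.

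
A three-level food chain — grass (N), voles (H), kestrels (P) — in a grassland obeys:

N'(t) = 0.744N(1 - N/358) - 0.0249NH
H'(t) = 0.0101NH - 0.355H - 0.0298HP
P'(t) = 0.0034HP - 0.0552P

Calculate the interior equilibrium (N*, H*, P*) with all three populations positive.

N* ≈ 163, H* ≈ 16.2, P* ≈ 43.5

From dP/dt = 0: 0.0034H* = 0.0552, so H* = 16.2.
From dN/dt = 0: 0.744(1 - N*/358) = 0.0249·16.2, giving N* = 358·(1 - 0.543) = 163.
From dH/dt = 0: 0.0101·163 - 0.355 = 0.0298P*, so P* = 1.3/0.0298 = 43.5.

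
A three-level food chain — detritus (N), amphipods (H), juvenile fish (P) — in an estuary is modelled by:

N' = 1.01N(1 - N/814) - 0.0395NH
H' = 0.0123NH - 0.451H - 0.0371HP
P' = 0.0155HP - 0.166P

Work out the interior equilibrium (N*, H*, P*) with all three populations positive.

From dP/dt = 0: 0.0155H* = 0.166, so H* = 10.7.
From dN/dt = 0: 1.01(1 - N*/814) = 0.0395·10.7, giving N* = 814·(1 - 0.419) = 473.
From dH/dt = 0: 0.0123·473 - 0.451 = 0.0371P*, so P* = 5.37/0.0371 = 145.

N* ≈ 473, H* ≈ 10.7, P* ≈ 145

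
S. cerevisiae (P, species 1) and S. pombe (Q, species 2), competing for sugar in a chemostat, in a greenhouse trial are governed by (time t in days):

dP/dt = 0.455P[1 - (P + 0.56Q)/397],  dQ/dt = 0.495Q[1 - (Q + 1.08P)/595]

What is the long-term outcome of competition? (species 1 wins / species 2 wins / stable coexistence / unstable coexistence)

stable coexistence

Compare the nullcline intercepts: K1/α12 = 397/0.56 = 709 > K2 = 595; K2/α21 = 595/1.08 = 551 > K1 = 397.
Since both inequalities hold, each species can invade when rare, so the interior equilibrium is stable.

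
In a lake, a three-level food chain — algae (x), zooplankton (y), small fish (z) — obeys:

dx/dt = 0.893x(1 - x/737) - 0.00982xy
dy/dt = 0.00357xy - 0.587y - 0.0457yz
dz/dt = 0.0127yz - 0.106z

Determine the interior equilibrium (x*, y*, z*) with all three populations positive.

From dz/dt = 0: 0.0127y* = 0.106, so y* = 8.35.
From dx/dt = 0: 0.893(1 - x*/737) = 0.00982·8.35, giving x* = 737·(1 - 0.0918) = 669.
From dy/dt = 0: 0.00357·669 - 0.587 = 0.0457z*, so z* = 1.8/0.0457 = 39.4.

x* ≈ 669, y* ≈ 8.35, z* ≈ 39.4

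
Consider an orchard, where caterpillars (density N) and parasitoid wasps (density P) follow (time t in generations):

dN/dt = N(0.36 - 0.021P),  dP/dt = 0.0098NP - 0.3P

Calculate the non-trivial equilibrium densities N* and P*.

N* ≈ 30.6, P* ≈ 17.1

Set dP/dt = 0 with P > 0: 0.0098N - 0.3 = 0, so N* = 0.3/0.0098 = 30.6.
Set dN/dt = 0 with N > 0: 0.36 - 0.021P = 0, so P* = 0.36/0.021 = 17.1.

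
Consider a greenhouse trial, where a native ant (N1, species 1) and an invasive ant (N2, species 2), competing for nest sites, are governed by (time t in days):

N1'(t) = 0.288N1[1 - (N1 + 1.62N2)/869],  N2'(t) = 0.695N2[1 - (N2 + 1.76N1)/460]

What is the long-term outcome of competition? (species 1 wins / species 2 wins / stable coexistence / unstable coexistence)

Compare the nullcline intercepts: K1/α12 = 869/1.62 = 536 > K2 = 460; K2/α21 = 460/1.76 = 261 < K1 = 869.
Since the inequalities point opposite ways, species 1 can invade but species 2 cannot.

species 1 excludes species 2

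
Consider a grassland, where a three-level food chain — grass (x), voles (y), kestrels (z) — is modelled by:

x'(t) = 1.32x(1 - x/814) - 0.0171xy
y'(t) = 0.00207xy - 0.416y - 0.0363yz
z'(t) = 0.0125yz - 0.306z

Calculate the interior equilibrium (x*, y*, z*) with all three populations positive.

x* ≈ 556, y* ≈ 24.5, z* ≈ 20.2

From dz/dt = 0: 0.0125y* = 0.306, so y* = 24.5.
From dx/dt = 0: 1.32(1 - x*/814) = 0.0171·24.5, giving x* = 814·(1 - 0.317) = 556.
From dy/dt = 0: 0.00207·556 - 0.416 = 0.0363z*, so z* = 0.735/0.0363 = 20.2.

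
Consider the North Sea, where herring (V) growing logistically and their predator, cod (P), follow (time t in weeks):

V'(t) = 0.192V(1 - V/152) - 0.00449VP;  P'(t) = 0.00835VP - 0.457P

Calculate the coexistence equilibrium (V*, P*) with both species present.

V* ≈ 54.7, P* ≈ 27.4

From dP/dt = 0 with P > 0: 0.00835V* = 0.457, so V* = 54.7.
Substitute into dV/dt = 0: 0.192(1 - 54.7/152) = 0.00449P*.
The bracket is 0.64, giving P* = 0.123/0.00449 = 27.4.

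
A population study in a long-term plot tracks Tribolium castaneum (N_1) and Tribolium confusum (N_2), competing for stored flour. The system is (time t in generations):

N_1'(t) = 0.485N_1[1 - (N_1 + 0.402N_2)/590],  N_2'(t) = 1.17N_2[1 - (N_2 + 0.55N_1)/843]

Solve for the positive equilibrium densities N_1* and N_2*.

Setting both brackets to zero gives the nullclines N_1 + 0.402N_2 = 590 and 0.55N_1 + N_2 = 843.
Substituting N_2 = 843 - 0.55N_1 into the first: N_1(1 - 0.402·0.55) = 590 - 0.402·843.
So N_1* = 251/0.779 = 322, and then N_2* = 843 - 0.55·322 = 666.

N_1* ≈ 322, N_2* ≈ 666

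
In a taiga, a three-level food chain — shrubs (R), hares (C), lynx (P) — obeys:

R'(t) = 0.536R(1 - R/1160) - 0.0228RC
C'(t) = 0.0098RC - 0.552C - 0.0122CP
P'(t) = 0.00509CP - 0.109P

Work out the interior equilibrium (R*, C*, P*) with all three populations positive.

From dP/dt = 0: 0.00509C* = 0.109, so C* = 21.4.
From dR/dt = 0: 0.536(1 - R*/1160) = 0.0228·21.4, giving R* = 1160·(1 - 0.911) = 103.
From dC/dt = 0: 0.0098·103 - 0.552 = 0.0122P*, so P* = 0.461/0.0122 = 37.8.

R* ≈ 103, C* ≈ 21.4, P* ≈ 37.8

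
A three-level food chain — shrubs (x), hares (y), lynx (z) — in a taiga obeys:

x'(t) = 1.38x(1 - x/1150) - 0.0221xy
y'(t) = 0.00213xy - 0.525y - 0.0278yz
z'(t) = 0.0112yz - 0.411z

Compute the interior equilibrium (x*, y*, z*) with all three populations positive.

From dz/dt = 0: 0.0112y* = 0.411, so y* = 36.7.
From dx/dt = 0: 1.38(1 - x*/1150) = 0.0221·36.7, giving x* = 1150·(1 - 0.588) = 474.
From dy/dt = 0: 0.00213·474 - 0.525 = 0.0278z*, so z* = 0.485/0.0278 = 17.4.

x* ≈ 474, y* ≈ 36.7, z* ≈ 17.4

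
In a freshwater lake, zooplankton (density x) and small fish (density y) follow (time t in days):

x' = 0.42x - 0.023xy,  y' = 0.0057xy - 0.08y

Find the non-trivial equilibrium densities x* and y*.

Set dy/dt = 0 with y > 0: 0.0057x - 0.08 = 0, so x* = 0.08/0.0057 = 14.
Set dx/dt = 0 with x > 0: 0.42 - 0.023y = 0, so y* = 0.42/0.023 = 18.3.

x* ≈ 14, y* ≈ 18.3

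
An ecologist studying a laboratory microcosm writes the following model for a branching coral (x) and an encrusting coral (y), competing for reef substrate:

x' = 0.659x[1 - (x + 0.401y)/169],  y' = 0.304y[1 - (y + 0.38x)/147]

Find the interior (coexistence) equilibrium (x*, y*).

Setting both brackets to zero gives the nullclines x + 0.401y = 169 and 0.38x + y = 147.
Substituting y = 147 - 0.38x into the first: x(1 - 0.401·0.38) = 169 - 0.401·147.
So x* = 110/0.848 = 130, and then y* = 147 - 0.38·130 = 97.7.

x* ≈ 130, y* ≈ 97.7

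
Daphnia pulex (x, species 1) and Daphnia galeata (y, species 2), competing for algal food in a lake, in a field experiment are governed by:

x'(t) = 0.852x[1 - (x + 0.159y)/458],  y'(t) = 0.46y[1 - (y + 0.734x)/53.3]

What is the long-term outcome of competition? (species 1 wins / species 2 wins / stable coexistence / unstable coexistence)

Compare the nullcline intercepts: K1/α12 = 458/0.159 = 2880 > K2 = 53.3; K2/α21 = 53.3/0.734 = 72.6 < K1 = 458.
Since the inequalities point opposite ways, species 1 can invade but species 2 cannot.

species 1 excludes species 2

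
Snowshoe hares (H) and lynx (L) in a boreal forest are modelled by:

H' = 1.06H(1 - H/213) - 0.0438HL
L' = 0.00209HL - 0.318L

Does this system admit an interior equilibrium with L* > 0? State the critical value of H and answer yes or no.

Threshold H = 152; K > 152, so yes, the predator persists.

The predator equation gives dL/dt > 0 only when H > 0.318/0.00209 = 152.
Without the predator, H → K = 213. Since 213 > 152, the predator can invade and persist.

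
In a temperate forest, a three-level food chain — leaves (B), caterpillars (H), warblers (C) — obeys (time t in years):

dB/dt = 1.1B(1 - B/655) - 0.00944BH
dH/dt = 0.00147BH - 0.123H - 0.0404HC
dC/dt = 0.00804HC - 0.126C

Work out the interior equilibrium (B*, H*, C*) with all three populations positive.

From dC/dt = 0: 0.00804H* = 0.126, so H* = 15.7.
From dB/dt = 0: 1.1(1 - B*/655) = 0.00944·15.7, giving B* = 655·(1 - 0.134) = 567.
From dH/dt = 0: 0.00147·567 - 0.123 = 0.0404C*, so C* = 0.71/0.0404 = 17.6.

B* ≈ 567, H* ≈ 15.7, C* ≈ 17.6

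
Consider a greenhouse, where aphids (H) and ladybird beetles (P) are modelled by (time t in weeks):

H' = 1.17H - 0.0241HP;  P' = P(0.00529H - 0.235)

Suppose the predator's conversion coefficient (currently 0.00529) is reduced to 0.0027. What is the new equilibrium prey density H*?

H* ≈ 87

At the interior fixed point, setting dP/dt = 0 with P > 0 fixes H* = (predator death rate)/(HP coefficient) — independent of the other coefficients.
With the change, H* = 0.235/0.0027 = 87; it rises from 44.4.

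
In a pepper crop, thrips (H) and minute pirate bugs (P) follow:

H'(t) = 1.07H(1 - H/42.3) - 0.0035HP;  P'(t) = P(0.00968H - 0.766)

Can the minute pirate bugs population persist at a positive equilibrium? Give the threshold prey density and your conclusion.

Threshold H = 79.1; K < 79.1, so no, the predator goes extinct.

The predator equation gives dP/dt > 0 only when H > 0.766/0.00968 = 79.1.
Without the predator, H → K = 42.3. Since 42.3 < 79.1, the predator cannot invade.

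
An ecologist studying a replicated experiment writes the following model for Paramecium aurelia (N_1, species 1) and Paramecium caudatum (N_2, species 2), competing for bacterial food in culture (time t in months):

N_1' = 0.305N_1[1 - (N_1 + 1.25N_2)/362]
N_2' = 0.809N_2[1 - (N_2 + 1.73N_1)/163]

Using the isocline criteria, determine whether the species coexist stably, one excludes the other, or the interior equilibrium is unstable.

Compare the nullcline intercepts: K1/α12 = 362/1.25 = 290 > K2 = 163; K2/α21 = 163/1.73 = 94.2 < K1 = 362.
Since the inequalities point opposite ways, species 1 can invade but species 2 cannot.

species 1 excludes species 2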